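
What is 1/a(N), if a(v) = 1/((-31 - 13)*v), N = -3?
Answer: 132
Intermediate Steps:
a(v) = -1/(44*v) (a(v) = 1/((-44)*v) = -1/(44*v))
1/a(N) = 1/(-1/44/(-3)) = 1/(-1/44*(-⅓)) = 1/(1/132) = 132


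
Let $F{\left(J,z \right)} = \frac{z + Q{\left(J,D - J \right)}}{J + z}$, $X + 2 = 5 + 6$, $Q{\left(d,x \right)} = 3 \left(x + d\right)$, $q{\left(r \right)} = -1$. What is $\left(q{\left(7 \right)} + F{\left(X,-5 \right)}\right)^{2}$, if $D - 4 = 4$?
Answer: $\frac{225}{16} \approx 14.063$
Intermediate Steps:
$D = 8$ ($D = 4 + 4 = 8$)
$Q{\left(d,x \right)} = 3 d + 3 x$ ($Q{\left(d,x \right)} = 3 \left(d + x\right) = 3 d + 3 x$)
$X = 9$ ($X = -2 + \left(5 + 6\right) = -2 + 11 = 9$)
$F{\left(J,z \right)} = \frac{24 + z}{J + z}$ ($F{\left(J,z \right)} = \frac{z + \left(3 J + 3 \left(8 - J\right)\right)}{J + z} = \frac{z + \left(3 J - \left(-24 + 3 J\right)\right)}{J + z} = \frac{z + 24}{J + z} = \frac{24 + z}{J + z}$)
$\left(q{\left(7 \right)} + F{\left(X,-5 \right)}\right)^{2} = \left(-1 + \frac{24 - 5}{9 - 5}\right)^{2} = \left(-1 + \frac{1}{4} \cdot 19\right)^{2} = \left(-1 + \frac{19}{4}\right)^{2} = \left(\frac{15}{4}\right)^{2} = \frac{225}{16}$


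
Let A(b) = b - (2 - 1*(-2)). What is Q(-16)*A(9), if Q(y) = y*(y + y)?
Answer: 2560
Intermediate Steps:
A(b) = -4 + b (A(b) = b - (2 + 2) = b - 1*4 = b - 4 = -4 + b)
Q(y) = 2*y**2 (Q(y) = y*(2*y) = 2*y**2)
Q(-16)*A(9) = (2*(-16)**2)*(-4 + 9) = (2*256)*5 = 512*5 = 2560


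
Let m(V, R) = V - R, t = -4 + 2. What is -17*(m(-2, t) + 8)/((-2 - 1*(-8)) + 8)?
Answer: -68/7 ≈ -9.7143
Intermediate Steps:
t = -2
-17*(m(-2, t) + 8)/((-2 - 1*(-8)) + 8) = -17*((-2 - 1*(-2)) + 8)/((-2 - 1*(-8)) + 8) = -17*((-2 + 2) + 8)/((-2 + 8) + 8) = -17*(0 + 8)/(6 + 8) = -136/14 = -17*4/7 = -68/7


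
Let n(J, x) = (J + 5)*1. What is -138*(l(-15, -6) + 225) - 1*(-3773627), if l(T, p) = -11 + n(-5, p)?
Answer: 3744095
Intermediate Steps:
n(J, x) = 5 + J (n(J, x) = (5 + J)*1 = 5 + J)
l(T, p) = -11 (l(T, p) = -11 + (5 - 5) = -11 + 0 = -11)
-138*(l(-15, -6) + 225) - 1*(-3773627) = -138*(-11 + 225) - 1*(-3773627) = -138*214 + 3773627 = -29532 + 3773627 = 3744095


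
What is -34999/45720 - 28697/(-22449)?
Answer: 175444763/342122760 ≈ 0.51281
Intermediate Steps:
-34999/45720 - 28697/(-22449) = -34999*1/45720 - 28697*(-1/22449) = -34999/45720 + 28697/22449 = 175444763/342122760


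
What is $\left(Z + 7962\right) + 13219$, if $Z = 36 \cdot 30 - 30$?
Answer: $22231$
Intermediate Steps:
$Z = 1050$ ($Z = 1080 - 30 = 1050$)
$\left(Z + 7962\right) + 13219 = \left(1050 + 7962\right) + 13219 = 9012 + 13219 = 22231$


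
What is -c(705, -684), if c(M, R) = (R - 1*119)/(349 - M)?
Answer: -803/356 ≈ -2.2556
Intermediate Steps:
c(M, R) = (-119 + R)/(349 - M) (c(M, R) = (R - 119)/(349 - M) = (-119 + R)/(349 - M))
-c(705, -684) = -(119 - 1*(-684))/(-349 + 705) = -(119 + 684)/356 = -803/356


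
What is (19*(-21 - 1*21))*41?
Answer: -32718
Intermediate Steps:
(19*(-21 - 1*21))*41 = (19*(-21 - 21))*41 = (19*(-42))*41 = -798*41 = -32718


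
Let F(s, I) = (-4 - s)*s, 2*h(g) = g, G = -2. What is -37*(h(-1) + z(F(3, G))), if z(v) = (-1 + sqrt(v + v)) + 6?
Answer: -333/2 - 37*I*sqrt(42) ≈ -166.5 - 239.79*I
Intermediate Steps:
h(g) = g/2
F(s, I) = s*(-4 - s)
z(v) = 5 + sqrt(2)*sqrt(v) (z(v) = (-1 + sqrt(2*v)) + 6 = (-1 + sqrt(2)*sqrt(v)) + 6 = 5 + sqrt(2)*sqrt(v))
-37*(h(-1) + z(F(3, G))) = -37*((1/2)*(-1) + (5 + sqrt(2)*sqrt(-1*3*(4 + 3)))) = -37*(-1/2 + (5 + sqrt(2)*sqrt(-1*3*7))) = -37*(-1/2 + (5 + sqrt(2)*sqrt(-21))) = -37*(-1/2 + (5 + sqrt(2)*(I*sqrt(21)))) = -37*(-1/2 + (5 + I*sqrt(42))) = -37*(9/2 + I*sqrt(42)) = -333/2 - 37*I*sqrt(42)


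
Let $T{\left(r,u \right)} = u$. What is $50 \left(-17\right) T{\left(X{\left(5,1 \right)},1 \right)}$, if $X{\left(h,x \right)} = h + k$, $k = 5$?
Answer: $-850$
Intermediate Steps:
$X{\left(h,x \right)} = 5 + h$ ($X{\left(h,x \right)} = h + 5 = 5 + h$)
$50 \left(-17\right) T{\left(X{\left(5,1 \right)},1 \right)} = 50 \left(-17\right) 1 = \left(-850\right) 1 = -850$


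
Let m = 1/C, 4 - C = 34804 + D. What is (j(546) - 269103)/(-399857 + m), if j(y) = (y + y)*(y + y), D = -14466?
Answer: -18775622574/8130692239 ≈ -2.3092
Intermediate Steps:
C = -20334 (C = 4 - (34804 - 14466) = 4 - 1*20338 = 4 - 20338 = -20334)
j(y) = 4*y² (j(y) = (2*y)*(2*y) = 4*y²)
m = -1/20334 (m = 1/(-20334) = -1/20334 ≈ -4.9179e-5)
(j(546) - 269103)/(-399857 + m) = (4*546² - 269103)/(-399857 - 1/20334) = (4*298116 - 269103)/(-8130692239/20334) = (1192464 - 269103)*(-20334/8130692239) = 923361*(-20334/8130692239) = -18775622574/8130692239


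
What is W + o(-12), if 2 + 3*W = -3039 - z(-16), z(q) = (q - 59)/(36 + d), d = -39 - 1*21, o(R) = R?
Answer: -24641/24 ≈ -1026.7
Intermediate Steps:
d = -60 (d = -39 - 21 = -60)
z(q) = 59/24 - q/24 (z(q) = (q - 59)/(36 - 60) = (-59 + q)/(-24) = (-59 + q)*(-1/24) = 59/24 - q/24)
W = -24353/24 (W = -⅔ + (-3039 - (59/24 - 1/24*(-16)))/3 = -⅔ + (-3039 - (59/24 + ⅔))/3 = -⅔ + (-3039 - 1*25/8)/3 = -⅔ + (-3039 - 25/8)/3 = -⅔ + (⅓)*(-24337/8) = -⅔ - 24337/24 = -24353/24 ≈ -1014.7)
W + o(-12) = -24353/24 - 12 = -24641/24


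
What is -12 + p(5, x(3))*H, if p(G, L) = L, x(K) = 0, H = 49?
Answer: -12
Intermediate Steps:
-12 + p(5, x(3))*H = -12 + 0*49 = -12 + 0 = -12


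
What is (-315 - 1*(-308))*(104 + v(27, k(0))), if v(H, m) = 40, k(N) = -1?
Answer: -1008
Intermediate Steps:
(-315 - 1*(-308))*(104 + v(27, k(0))) = (-315 - 1*(-308))*(104 + 40) = (-315 + 308)*144 = -7*144 = -1008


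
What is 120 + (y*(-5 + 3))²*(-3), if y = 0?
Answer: 120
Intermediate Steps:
120 + (y*(-5 + 3))²*(-3) = 120 + (0*(-5 + 3))²*(-3) = 120 + (0*(-2))²*(-3) = 120 + 0²*(-3) = 120 + 0*(-3) = 120 + 0 = 120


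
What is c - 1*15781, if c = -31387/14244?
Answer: -224815951/14244 ≈ -15783.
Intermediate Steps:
c = -31387/14244 (c = -31387*1/14244 = -31387/14244 ≈ -2.2035)
c - 1*15781 = -31387/14244 - 1*15781 = -31387/14244 - 15781 = -224815951/14244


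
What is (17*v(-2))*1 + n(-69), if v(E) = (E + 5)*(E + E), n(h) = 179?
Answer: -25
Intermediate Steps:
v(E) = 2*E*(5 + E) (v(E) = (5 + E)*(2*E) = 2*E*(5 + E))
(17*v(-2))*1 + n(-69) = (17*(2*(-2)*(5 - 2)))*1 + 179 = (17*(2*(-2)*3))*1 + 179 = (17*(-12))*1 + 179 = -204*1 + 179 = -204 + 179 = -25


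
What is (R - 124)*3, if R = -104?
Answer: -684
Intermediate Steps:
(R - 124)*3 = (-104 - 124)*3 = -228*3 = -684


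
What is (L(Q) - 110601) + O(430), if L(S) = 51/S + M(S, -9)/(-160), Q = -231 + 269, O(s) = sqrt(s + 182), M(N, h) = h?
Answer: -336222789/3040 + 6*sqrt(17) ≈ -1.1057e+5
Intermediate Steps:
O(s) = sqrt(182 + s)
Q = 38
L(S) = 9/160 + 51/S (L(S) = 51/S - 9/(-160) = 51/S - 9*(-1/160) = 51/S + 9/160 = 9/160 + 51/S)
(L(Q) - 110601) + O(430) = ((9/160 + 51/38) - 110601) + sqrt(182 + 430) = ((9/160 + 51*(1/38)) - 110601) + sqrt(612) = ((9/160 + 51/38) - 110601) + 6*sqrt(17) = (4251/3040 - 110601) + 6*sqrt(17) = -336222789/3040 + 6*sqrt(17)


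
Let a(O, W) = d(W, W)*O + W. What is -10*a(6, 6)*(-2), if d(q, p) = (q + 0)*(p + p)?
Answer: 8760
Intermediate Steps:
d(q, p) = 2*p*q (d(q, p) = q*(2*p) = 2*p*q)
a(O, W) = W + 2*O*W² (a(O, W) = (2*W*W)*O + W = (2*W²)*O + W = 2*O*W² + W = W + 2*O*W²)
-10*a(6, 6)*(-2) = -60*(1 + 2*6*6)*(-2) = -60*(1 + 72)*(-2) = -60*73*(-2) = -10*438*(-2) = -4380*(-2) = 8760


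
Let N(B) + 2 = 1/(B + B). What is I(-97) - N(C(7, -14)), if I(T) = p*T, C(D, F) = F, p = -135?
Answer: 366717/28 ≈ 13097.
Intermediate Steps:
I(T) = -135*T
N(B) = -2 + 1/(2*B) (N(B) = -2 + 1/(B + B) = -2 + 1/(2*B))
I(-97) - N(C(7, -14)) = -135*(-97) - (-2 + (½)/(-14)) = 13095 - (-2 + (½)*(-1/14)) = 13095 - (-2 - 1/28) = 13095 - 1*(-57/28) = 13095 + 57/28 = 366717/28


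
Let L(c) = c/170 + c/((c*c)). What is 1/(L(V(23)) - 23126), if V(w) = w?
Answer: -3910/90421961 ≈ -4.3242e-5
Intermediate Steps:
L(c) = 1/c + c/170 (L(c) = c*(1/170) + c/(c²) = c/170 + c/c² = c/170 + 1/c = 1/c + c/170)
1/(L(V(23)) - 23126) = 1/((1/23 + (1/170)*23) - 23126) = 1/((1/23 + 23/170) - 23126) = 1/(699/3910 - 23126) = 1/(-90421961/3910) = -3910/90421961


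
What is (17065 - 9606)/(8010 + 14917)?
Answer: 7459/22927 ≈ 0.32534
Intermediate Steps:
(17065 - 9606)/(8010 + 14917) = 7459/22927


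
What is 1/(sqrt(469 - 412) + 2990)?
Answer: 2990/8940043 - sqrt(57)/8940043 ≈ 0.00033361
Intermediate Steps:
1/(sqrt(469 - 412) + 2990) = 1/(sqrt(57) + 2990) = 1/(2990 + sqrt(57))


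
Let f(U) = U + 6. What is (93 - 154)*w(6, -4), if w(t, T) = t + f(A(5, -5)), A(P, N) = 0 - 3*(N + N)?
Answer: -2562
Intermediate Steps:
A(P, N) = -6*N (A(P, N) = 0 - 6*N = -6*N)
f(U) = 6 + U
w(t, T) = 36 + t (w(t, T) = t + (6 - 6*(-5)) = t + (6 + 30) = t + 36 = 36 + t)
(93 - 154)*w(6, -4) = (93 - 154)*(36 + 6) = -61*42 = -2562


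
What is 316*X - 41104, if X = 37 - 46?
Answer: -43948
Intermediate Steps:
X = -9
316*X - 41104 = 316*(-9) - 41104 = -2844 - 41104 = -43948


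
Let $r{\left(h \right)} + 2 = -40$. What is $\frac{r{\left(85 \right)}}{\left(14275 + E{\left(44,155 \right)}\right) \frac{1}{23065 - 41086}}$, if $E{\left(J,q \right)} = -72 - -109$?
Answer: $\frac{378441}{7156} \approx 52.884$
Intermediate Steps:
$r{\left(h \right)} = -42$ ($r{\left(h \right)} = -2 - 40 = -42$)
$E{\left(J,q \right)} = 37$ ($E{\left(J,q \right)} = -72 + 109 = 37$)
$\frac{r{\left(85 \right)}}{\left(14275 + E{\left(44,155 \right)}\right) \frac{1}{23065 - 41086}} = - \frac{42}{\left(14275 + 37\right) \frac{1}{23065 - 41086}} = - \frac{42}{14312 \frac{1}{-18021}} = - \frac{42}{14312 \left(- \frac{1}{18021}\right)} = - \frac{42}{- \frac{14312}{18021}} = \left(-42\right) \left(- \frac{18021}{14312}\right) = \frac{378441}{7156}$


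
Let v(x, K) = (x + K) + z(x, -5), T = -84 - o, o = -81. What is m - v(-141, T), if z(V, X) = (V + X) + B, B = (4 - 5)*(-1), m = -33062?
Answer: -32773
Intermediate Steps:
B = 1 (B = -1*(-1) = 1)
T = -3 (T = -84 - 1*(-81) = -84 + 81 = -3)
z(V, X) = 1 + V + X (z(V, X) = (V + X) + 1 = 1 + V + X)
v(x, K) = -4 + K + 2*x (v(x, K) = (x + K) + (1 + x - 5) = (K + x) + (-4 + x) = -4 + K + 2*x)
m - v(-141, T) = -33062 - (-4 - 3 + 2*(-141)) = -33062 - (-4 - 3 - 282) = -33062 - 1*(-289) = -33062 + 289 = -32773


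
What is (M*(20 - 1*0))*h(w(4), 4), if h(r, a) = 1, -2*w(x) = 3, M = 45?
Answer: 900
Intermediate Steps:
w(x) = -3/2 (w(x) = -½*3 = -3/2)
(M*(20 - 1*0))*h(w(4), 4) = (45*(20 - 1*0))*1 = (45*(20 + 0))*1 = (45*20)*1 = 900*1 = 900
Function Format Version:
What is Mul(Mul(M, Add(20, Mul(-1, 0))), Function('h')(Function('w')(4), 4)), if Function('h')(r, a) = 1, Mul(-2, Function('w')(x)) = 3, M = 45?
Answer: 900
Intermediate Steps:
Function('w')(x) = Rational(-3, 2) (Function('w')(x) = Mul(Rational(-1, 2), 3) = Rational(-3, 2))
Mul(Mul(M, Add(20, Mul(-1, 0))), Function('h')(Function('w')(4), 4)) = Mul(Mul(45, Add(20, Mul(-1, 0))), 1) = Mul(Mul(45, Add(20, 0)), 1) = Mul(Mul(45, 20), 1) = Mul(900, 1) = 900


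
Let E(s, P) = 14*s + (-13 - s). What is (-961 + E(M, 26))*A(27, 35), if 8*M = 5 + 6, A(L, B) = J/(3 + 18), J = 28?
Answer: -7649/6 ≈ -1274.8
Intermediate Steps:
A(L, B) = 4/3 (A(L, B) = 28/(3 + 18) = 28/21 = 28*(1/21) = 4/3)
M = 11/8 (M = (5 + 6)/8 = (⅛)*11 = 11/8 ≈ 1.3750)
E(s, P) = -13 + 13*s
(-961 + E(M, 26))*A(27, 35) = (-961 + (-13 + 13*(11/8)))*(4/3) = (-961 + (-13 + 143/8))*(4/3) = (-961 + 39/8)*(4/3) = -7649/8*4/3 = -7649/6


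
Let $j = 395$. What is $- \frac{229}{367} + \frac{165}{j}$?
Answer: $- \frac{5980}{28993} \approx -0.20626$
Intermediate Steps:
$- \frac{229}{367} + \frac{165}{j} = - \frac{229}{367} + \frac{165}{395} = \left(-229\right) \frac{1}{367} + 165 \cdot \frac{1}{395} = - \frac{229}{367} + \frac{33}{79} = - \frac{5980}{28993}$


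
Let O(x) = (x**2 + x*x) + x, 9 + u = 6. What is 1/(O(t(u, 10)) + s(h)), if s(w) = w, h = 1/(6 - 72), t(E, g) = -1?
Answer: 66/65 ≈ 1.0154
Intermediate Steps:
u = -3 (u = -9 + 6 = -3)
O(x) = x + 2*x**2 (O(x) = (x**2 + x**2) + x = 2*x**2 + x = x + 2*x**2)
h = -1/66 (h = 1/(-66) = -1/66 ≈ -0.015152)
1/(O(t(u, 10)) + s(h)) = 1/(-(1 + 2*(-1)) - 1/66) = 1/(-(1 - 2) - 1/66) = 1/(-1*(-1) - 1/66) = 1/(1 - 1/66) = 1/(65/66) = 66/65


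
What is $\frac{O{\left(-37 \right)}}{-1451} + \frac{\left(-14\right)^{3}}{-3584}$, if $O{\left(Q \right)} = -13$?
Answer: $\frac{71931}{92864} \approx 0.77458$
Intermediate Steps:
$\frac{O{\left(-37 \right)}}{-1451} + \frac{\left(-14\right)^{3}}{-3584} = - \frac{13}{-1451} + \frac{\left(-14\right)^{3}}{-3584} = \left(-13\right) \left(- \frac{1}{1451}\right) - - \frac{49}{64} = \frac{13}{1451} + \frac{49}{64} = \frac{71931}{92864}$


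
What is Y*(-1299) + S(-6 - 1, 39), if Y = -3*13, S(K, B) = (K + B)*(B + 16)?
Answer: 52421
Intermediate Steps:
S(K, B) = (16 + B)*(B + K) (S(K, B) = (B + K)*(16 + B) = (16 + B)*(B + K))
Y = -39
Y*(-1299) + S(-6 - 1, 39) = -39*(-1299) + (39² + 16*39 + 16*(-6 - 1) + 39*(-6 - 1)) = 50661 + (1521 + 624 + 16*(-7) + 39*(-7)) = 50661 + (1521 + 624 - 112 - 273) = 50661 + 1760 = 52421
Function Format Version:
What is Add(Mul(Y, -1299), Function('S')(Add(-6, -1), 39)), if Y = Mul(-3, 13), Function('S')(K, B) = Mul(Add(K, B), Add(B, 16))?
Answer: 52421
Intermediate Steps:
Function('S')(K, B) = Mul(Add(16, B), Add(B, K)) (Function('S')(K, B) = Mul(Add(B, K), Add(16, B)) = Mul(Add(16, B), Add(B, K)))
Y = -39
Add(Mul(Y, -1299), Function('S')(Add(-6, -1), 39)) = Add(Mul(-39, -1299), Add(Pow(39, 2), Mul(16, 39), Mul(16, Add(-6, -1)), Mul(39, Add(-6, -1)))) = Add(50661, Add(1521, 624, Mul(16, -7), Mul(39, -7))) = Add(50661, Add(1521, 624, -112, -273)) = Add(50661, 1760) = 52421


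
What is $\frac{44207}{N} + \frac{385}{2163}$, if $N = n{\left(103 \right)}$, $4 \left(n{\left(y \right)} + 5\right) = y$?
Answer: $\frac{54644417}{25647} \approx 2130.6$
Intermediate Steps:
$n{\left(y \right)} = -5 + \frac{y}{4}$
$N = \frac{83}{4}$ ($N = -5 + \frac{1}{4} \cdot 103 = -5 + \frac{103}{4} = \frac{83}{4} \approx 20.75$)
$\frac{44207}{N} + \frac{385}{2163} = \frac{44207}{\frac{83}{4}} + \frac{385}{2163} = 44207 \cdot \frac{4}{83} + 385 \cdot \frac{1}{2163} = \frac{176828}{83} + \frac{55}{309} = \frac{54644417}{25647}$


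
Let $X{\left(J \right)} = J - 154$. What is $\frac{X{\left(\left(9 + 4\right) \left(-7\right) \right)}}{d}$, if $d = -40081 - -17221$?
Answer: $\frac{49}{4572} \approx 0.010717$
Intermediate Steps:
$d = -22860$ ($d = -40081 + 17221 = -22860$)
$X{\left(J \right)} = -154 + J$
$\frac{X{\left(\left(9 + 4\right) \left(-7\right) \right)}}{d} = \frac{-154 + \left(9 + 4\right) \left(-7\right)}{-22860} = \left(-154 + 13 \left(-7\right)\right) \left(- \frac{1}{22860}\right) = \left(-154 - 91\right) \left(- \frac{1}{22860}\right) = \left(-245\right) \left(- \frac{1}{22860}\right) = \frac{49}{4572}$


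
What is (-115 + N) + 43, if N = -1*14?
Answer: -86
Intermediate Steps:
N = -14
(-115 + N) + 43 = (-115 - 14) + 43 = -129 + 43 = -86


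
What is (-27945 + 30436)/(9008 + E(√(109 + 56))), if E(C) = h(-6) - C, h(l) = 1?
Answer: 680043/2459452 + 2491*√165/81161916 ≈ 0.27690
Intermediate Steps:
E(C) = 1 - C
(-27945 + 30436)/(9008 + E(√(109 + 56))) = (-27945 + 30436)/(9008 + (1 - √(109 + 56))) = 2491/(9008 + (1 - √165)) = 2491/(9009 - √165)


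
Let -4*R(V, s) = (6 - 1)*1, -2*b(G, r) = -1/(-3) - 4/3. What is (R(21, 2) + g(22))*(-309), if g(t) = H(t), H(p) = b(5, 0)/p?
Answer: 8343/22 ≈ 379.23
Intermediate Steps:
b(G, r) = 1/2 (b(G, r) = -(-1/(-3) - 4/3)/2 = -(-1*(-1/3) - 4*1/3)/2 = -(1/3 - 4/3)/2 = -1/2*(-1) = 1/2)
H(p) = 1/(2*p)
R(V, s) = -5/4 (R(V, s) = -(6 - 1)/4 = -5/4)
g(t) = 1/(2*t)
(R(21, 2) + g(22))*(-309) = (-5/4 + (1/2)/22)*(-309) = (-5/4 + (1/2)*(1/22))*(-309) = (-5/4 + 1/44)*(-309) = -27/22*(-309) = 8343/22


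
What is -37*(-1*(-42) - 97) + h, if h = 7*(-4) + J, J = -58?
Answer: 1949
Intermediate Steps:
h = -86 (h = 7*(-4) - 58 = -28 - 58 = -86)
-37*(-1*(-42) - 97) + h = -37*(-1*(-42) - 97) - 86 = -37*(42 - 97) - 86 = -37*(-55) - 86 = 2035 - 86 = 1949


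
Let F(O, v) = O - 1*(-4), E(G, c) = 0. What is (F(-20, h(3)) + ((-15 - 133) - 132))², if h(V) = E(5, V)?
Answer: 87616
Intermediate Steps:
h(V) = 0
F(O, v) = 4 + O (F(O, v) = O + 4 = 4 + O)
(F(-20, h(3)) + ((-15 - 133) - 132))² = ((4 - 20) + ((-15 - 133) - 132))² = (-16 + (-148 - 132))² = (-16 - 280)² = (-296)² = 87616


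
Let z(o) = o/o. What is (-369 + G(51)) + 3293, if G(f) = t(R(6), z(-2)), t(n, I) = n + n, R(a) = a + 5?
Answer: 2946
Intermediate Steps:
R(a) = 5 + a
z(o) = 1
t(n, I) = 2*n
G(f) = 22 (G(f) = 2*(5 + 6) = 2*11 = 22)
(-369 + G(51)) + 3293 = (-369 + 22) + 3293 = -347 + 3293 = 2946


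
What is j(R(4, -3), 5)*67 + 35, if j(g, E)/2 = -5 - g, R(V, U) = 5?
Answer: -1305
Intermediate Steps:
j(g, E) = -10 - 2*g (j(g, E) = 2*(-5 - g) = -10 - 2*g)
j(R(4, -3), 5)*67 + 35 = (-10 - 2*5)*67 + 35 = (-10 - 10)*67 + 35 = -20*67 + 35 = -1340 + 35 = -1305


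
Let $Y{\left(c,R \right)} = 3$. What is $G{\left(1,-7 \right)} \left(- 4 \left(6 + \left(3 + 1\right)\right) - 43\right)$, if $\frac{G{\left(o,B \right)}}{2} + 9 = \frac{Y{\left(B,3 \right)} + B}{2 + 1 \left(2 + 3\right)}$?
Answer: $\frac{11122}{7} \approx 1588.9$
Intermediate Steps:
$G{\left(o,B \right)} = - \frac{120}{7} + \frac{2 B}{7}$ ($G{\left(o,B \right)} = -18 + 2 \frac{3 + B}{2 + 1 \left(2 + 3\right)} = -18 + 2 \frac{3 + B}{2 + 1 \cdot 5} = -18 + 2 \frac{3 + B}{2 + 5} = -18 + 2 \frac{3 + B}{7} = -18 + 2 \left(3 + B\right) \frac{1}{7} = -18 + 2 \left(\frac{3}{7} + \frac{B}{7}\right) = -18 + \left(\frac{6}{7} + \frac{2 B}{7}\right) = - \frac{120}{7} + \frac{2 B}{7}$)
$G{\left(1,-7 \right)} \left(- 4 \left(6 + \left(3 + 1\right)\right) - 43\right) = \left(- \frac{120}{7} + \frac{2}{7} \left(-7\right)\right) \left(- 4 \left(6 + \left(3 + 1\right)\right) - 43\right) = \left(- \frac{120}{7} - 2\right) \left(- 4 \left(6 + 4\right) - 43\right) = - \frac{134 \left(\left(-4\right) 10 - 43\right)}{7} = - \frac{134 \left(-40 - 43\right)}{7} = \left(- \frac{134}{7}\right) \left(-83\right) = \frac{11122}{7}$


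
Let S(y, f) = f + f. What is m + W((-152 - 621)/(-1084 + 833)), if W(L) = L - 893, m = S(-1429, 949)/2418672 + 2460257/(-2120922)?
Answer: -95611606537432819/107298623212632 ≈ -891.08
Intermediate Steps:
S(y, f) = 2*f
m = -495544100729/427484554632 (m = (2*949)/2418672 + 2460257/(-2120922) = 1898*(1/2418672) + 2460257*(-1/2120922) = 949/1209336 - 2460257/2120922 = -495544100729/427484554632 ≈ -1.1592)
W(L) = -893 + L
m + W((-152 - 621)/(-1084 + 833)) = -495544100729/427484554632 + (-893 + (-152 - 621)/(-1084 + 833)) = -495544100729/427484554632 + (-893 - 773/(-251)) = -495544100729/427484554632 + (-893 - 773*(-1/251)) = -495544100729/427484554632 + (-893 + 773/251) = -495544100729/427484554632 - 223370/251 = -95611606537432819/107298623212632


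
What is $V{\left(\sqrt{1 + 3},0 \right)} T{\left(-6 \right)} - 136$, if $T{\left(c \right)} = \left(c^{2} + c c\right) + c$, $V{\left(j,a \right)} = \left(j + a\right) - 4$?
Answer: $-268$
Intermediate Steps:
$V{\left(j,a \right)} = -4 + a + j$ ($V{\left(j,a \right)} = \left(a + j\right) - 4 = -4 + a + j$)
$T{\left(c \right)} = c + 2 c^{2}$ ($T{\left(c \right)} = \left(c^{2} + c^{2}\right) + c = 2 c^{2} + c = c + 2 c^{2}$)
$V{\left(\sqrt{1 + 3},0 \right)} T{\left(-6 \right)} - 136 = \left(-4 + 0 + \sqrt{1 + 3}\right) \left(- 6 \left(1 + 2 \left(-6\right)\right)\right) - 136 = \left(-4 + 0 + \sqrt{4}\right) \left(- 6 \left(1 - 12\right)\right) - 136 = \left(-4 + 0 + 2\right) \left(\left(-6\right) \left(-11\right)\right) - 136 = \left(-2\right) 66 - 136 = -132 - 136 = -268$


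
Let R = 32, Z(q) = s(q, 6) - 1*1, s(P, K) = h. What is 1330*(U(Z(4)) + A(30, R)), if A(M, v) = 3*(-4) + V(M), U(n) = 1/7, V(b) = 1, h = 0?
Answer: -14440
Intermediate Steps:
s(P, K) = 0
Z(q) = -1 (Z(q) = 0 - 1*1 = 0 - 1 = -1)
U(n) = ⅐
A(M, v) = -11 (A(M, v) = 3*(-4) + 1 = -12 + 1 = -11)
1330*(U(Z(4)) + A(30, R)) = 1330*(⅐ - 11) = 1330*(-76/7) = -14440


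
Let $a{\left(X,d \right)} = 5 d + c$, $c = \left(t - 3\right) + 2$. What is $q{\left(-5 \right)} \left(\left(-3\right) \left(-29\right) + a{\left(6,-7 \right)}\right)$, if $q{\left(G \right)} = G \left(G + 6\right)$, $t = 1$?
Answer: $-260$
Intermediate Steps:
$c = 0$ ($c = \left(1 - 3\right) + 2 = -2 + 2 = 0$)
$a{\left(X,d \right)} = 5 d$ ($a{\left(X,d \right)} = 5 d + 0 = 5 d$)
$q{\left(G \right)} = G \left(6 + G\right)$
$q{\left(-5 \right)} \left(\left(-3\right) \left(-29\right) + a{\left(6,-7 \right)}\right) = - 5 \left(6 - 5\right) \left(\left(-3\right) \left(-29\right) + 5 \left(-7\right)\right) = \left(-5\right) 1 \left(87 - 35\right) = \left(-5\right) 52 = -260$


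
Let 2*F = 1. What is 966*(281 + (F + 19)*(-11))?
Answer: 64239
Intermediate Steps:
F = ½ (F = (½)*1 = ½ ≈ 0.50000)
966*(281 + (F + 19)*(-11)) = 966*(281 + (½ + 19)*(-11)) = 966*(281 + (39/2)*(-11)) = 966*(281 - 429/2) = 966*(133/2) = 64239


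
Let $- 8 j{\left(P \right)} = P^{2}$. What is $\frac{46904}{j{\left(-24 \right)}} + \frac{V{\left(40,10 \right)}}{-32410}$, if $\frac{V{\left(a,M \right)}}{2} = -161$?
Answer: $- \frac{13572638}{20835} \approx -651.43$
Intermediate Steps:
$V{\left(a,M \right)} = -322$ ($V{\left(a,M \right)} = 2 \left(-161\right) = -322$)
$j{\left(P \right)} = - \frac{P^{2}}{8}$
$\frac{46904}{j{\left(-24 \right)}} + \frac{V{\left(40,10 \right)}}{-32410} = \frac{46904}{\left(- \frac{1}{8}\right) \left(-24\right)^{2}} - \frac{322}{-32410} = \frac{46904}{\left(- \frac{1}{8}\right) 576} - - \frac{23}{2315} = \frac{46904}{-72} + \frac{23}{2315} = 46904 \left(- \frac{1}{72}\right) + \frac{23}{2315} = - \frac{5863}{9} + \frac{23}{2315} = - \frac{13572638}{20835}$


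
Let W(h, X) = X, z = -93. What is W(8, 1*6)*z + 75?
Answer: -483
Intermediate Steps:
W(8, 1*6)*z + 75 = (1*6)*(-93) + 75 = 6*(-93) + 75 = -558 + 75 = -483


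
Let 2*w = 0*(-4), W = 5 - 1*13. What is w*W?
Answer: 0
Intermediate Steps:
W = -8 (W = 5 - 13 = -8)
w = 0 (w = (0*(-4))/2 = (1/2)*0 = 0)
w*W = 0*(-8) = 0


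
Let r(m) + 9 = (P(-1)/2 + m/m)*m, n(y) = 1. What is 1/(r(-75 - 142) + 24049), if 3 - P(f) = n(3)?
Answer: 1/23606 ≈ 4.2362e-5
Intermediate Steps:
P(f) = 2 (P(f) = 3 - 1*1 = 3 - 1 = 2)
r(m) = -9 + 2*m (r(m) = -9 + (2/2 + m/m)*m = -9 + (2*(1/2) + 1)*m = -9 + (1 + 1)*m = -9 + 2*m)
1/(r(-75 - 142) + 24049) = 1/((-9 + 2*(-75 - 142)) + 24049) = 1/((-9 + 2*(-217)) + 24049) = 1/((-9 - 434) + 24049) = 1/(-443 + 24049) = 1/23606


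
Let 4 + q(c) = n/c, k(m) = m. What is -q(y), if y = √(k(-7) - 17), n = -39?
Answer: 4 - 13*I*√6/4 ≈ 4.0 - 7.9608*I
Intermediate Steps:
y = 2*I*√6 (y = √(-7 - 17) = √(-24) = 2*I*√6 ≈ 4.899*I)
q(c) = -4 - 39/c
-q(y) = -(-4 - 39*(-I*√6/12)) = -(-4 - (-13)*I*√6/4) = -(-4 + 13*I*√6/4) = 4 - 13*I*√6/4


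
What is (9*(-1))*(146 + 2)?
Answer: -1332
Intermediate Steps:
(9*(-1))*(146 + 2) = -9*148 = -1332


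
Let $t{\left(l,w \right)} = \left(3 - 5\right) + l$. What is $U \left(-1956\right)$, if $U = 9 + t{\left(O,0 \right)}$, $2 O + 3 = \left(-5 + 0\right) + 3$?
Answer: $-8802$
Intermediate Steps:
$O = - \frac{5}{2}$ ($O = - \frac{3}{2} + \frac{\left(-5 + 0\right) + 3}{2} = - \frac{3}{2} + \frac{-5 + 3}{2} = - \frac{3}{2} + \frac{1}{2} \left(-2\right) = - \frac{3}{2} - 1 = - \frac{5}{2} \approx -2.5$)
$t{\left(l,w \right)} = -2 + l$
$U = \frac{9}{2}$ ($U = 9 - \frac{9}{2} = \frac{9}{2} \approx 4.5$)
$U \left(-1956\right) = \frac{9}{2} \left(-1956\right) = -8802$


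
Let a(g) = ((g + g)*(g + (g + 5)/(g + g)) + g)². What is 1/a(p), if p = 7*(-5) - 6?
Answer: 1/10791225 ≈ 9.2668e-8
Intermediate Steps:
p = -41 (p = -35 - 6 = -41)
a(g) = (g + 2*g*(g + (5 + g)/(2*g)))² (a(g) = ((2*g)*(g + (5 + g)/((2*g))) + g)² = ((2*g)*(g + (5 + g)*(1/(2*g))) + g)² = ((2*g)*(g + (5 + g)/(2*g)) + g)² = (2*g*(g + (5 + g)/(2*g)) + g)² = (g + 2*g*(g + (5 + g)/(2*g)))²)
1/a(p) = 1/((5 + 2*(-41) + 2*(-41)²)²) = 1/((5 - 82 + 2*1681)²) = 1/((5 - 82 + 3362)²) = 1/(3285²) = 1/10791225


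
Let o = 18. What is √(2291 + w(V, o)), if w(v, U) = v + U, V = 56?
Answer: √2365 ≈ 48.631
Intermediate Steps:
w(v, U) = U + v
√(2291 + w(V, o)) = √(2291 + (18 + 56)) = √(2291 + 74) = √2365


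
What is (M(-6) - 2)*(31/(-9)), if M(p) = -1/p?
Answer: 341/54 ≈ 6.3148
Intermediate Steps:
(M(-6) - 2)*(31/(-9)) = (-1/(-6) - 2)*(31/(-9)) = (-1*(-⅙) - 2)*(31*(-⅑)) = (⅙ - 2)*(-31/9) = -11/6*(-31/9) = 341/54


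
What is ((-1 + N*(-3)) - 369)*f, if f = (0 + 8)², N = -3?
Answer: -23104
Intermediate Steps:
f = 64 (f = 8² = 64)
((-1 + N*(-3)) - 369)*f = ((-1 - 3*(-3)) - 369)*64 = ((-1 + 9) - 369)*64 = (8 - 369)*64 = -361*64 = -23104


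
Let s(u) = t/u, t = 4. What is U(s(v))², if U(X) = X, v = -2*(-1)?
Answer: 4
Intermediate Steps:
v = 2
s(u) = 4/u
U(s(v))² = (4/2)² = (4*(½))² = 2² = 4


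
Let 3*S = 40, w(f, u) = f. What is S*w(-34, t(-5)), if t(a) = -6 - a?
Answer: -1360/3 ≈ -453.33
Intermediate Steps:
S = 40/3 (S = (⅓)*40 = 40/3 ≈ 13.333)
S*w(-34, t(-5)) = (40/3)*(-34) = -1360/3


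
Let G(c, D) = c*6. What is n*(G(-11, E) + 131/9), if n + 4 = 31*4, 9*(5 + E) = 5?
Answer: -18520/3 ≈ -6173.3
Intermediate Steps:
E = -40/9 (E = -5 + (⅑)*5 = -5 + 5/9 = -40/9 ≈ -4.4444)
G(c, D) = 6*c
n = 120 (n = -4 + 31*4 = -4 + 124 = 120)
n*(G(-11, E) + 131/9) = 120*(6*(-11) + 131/9) = 120*(-66 + 131*(⅑)) = 120*(-66 + 131/9) = 120*(-463/9) = -18520/3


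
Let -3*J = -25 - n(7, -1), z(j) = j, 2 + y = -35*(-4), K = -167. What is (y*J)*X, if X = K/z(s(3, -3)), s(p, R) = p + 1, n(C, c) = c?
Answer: -46092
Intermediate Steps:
s(p, R) = 1 + p
y = 138 (y = -2 - 35*(-4) = -2 + 140 = 138)
J = 8 (J = -(-25 - 1*(-1))/3 = -(-25 + 1)/3 = -⅓*(-24) = 8)
X = -167/4 (X = -167/(1 + 3) = -167/4 ≈ -41.750)
(y*J)*X = (138*8)*(-167/4) = 1104*(-167/4) = -46092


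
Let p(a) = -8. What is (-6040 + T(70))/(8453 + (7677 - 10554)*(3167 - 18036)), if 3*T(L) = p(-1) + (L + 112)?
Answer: -2991/21393283 ≈ -0.00013981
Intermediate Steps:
T(L) = 104/3 + L/3 (T(L) = (-8 + (L + 112))/3 = (-8 + (112 + L))/3 = (104 + L)/3 = 104/3 + L/3)
(-6040 + T(70))/(8453 + (7677 - 10554)*(3167 - 18036)) = (-6040 + (104/3 + (⅓)*70))/(8453 + (7677 - 10554)*(3167 - 18036)) = (-6040 + (104/3 + 70/3))/(8453 - 2877*(-14869)) = (-6040 + 58)/(8453 + 42778113) = -5982/42786566 = -5982*1/42786566 = -2991/21393283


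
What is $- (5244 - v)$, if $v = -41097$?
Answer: $-46341$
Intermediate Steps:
$- (5244 - v) = - (5244 - -41097) = - (5244 + 41097) = \left(-1\right) 46341 = -46341$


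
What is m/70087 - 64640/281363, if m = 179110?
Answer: 45864503250/19719888581 ≈ 2.3258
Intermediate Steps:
m/70087 - 64640/281363 = 179110/70087 - 64640/281363 = 45864503250/19719888581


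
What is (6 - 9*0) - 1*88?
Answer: -82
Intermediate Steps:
(6 - 9*0) - 1*88 = (6 + 0) - 88 = 6 - 88 = -82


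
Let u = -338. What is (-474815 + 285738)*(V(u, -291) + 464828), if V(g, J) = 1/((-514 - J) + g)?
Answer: -49305326998039/561 ≈ -8.7888e+10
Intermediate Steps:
V(g, J) = 1/(-514 + g - J)
(-474815 + 285738)*(V(u, -291) + 464828) = (-474815 + 285738)*(1/(-514 - 338 - 1*(-291)) + 464828) = -189077*(1/(-514 - 338 + 291) + 464828) = -189077*(1/(-561) + 464828) = -189077*(-1/561 + 464828) = -189077*260768507/561 = -49305326998039/561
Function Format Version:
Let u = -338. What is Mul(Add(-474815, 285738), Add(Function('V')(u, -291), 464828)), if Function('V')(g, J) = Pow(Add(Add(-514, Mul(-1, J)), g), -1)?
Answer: Rational(-49305326998039, 561) ≈ -8.7888e+10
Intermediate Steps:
Function('V')(g, J) = Pow(Add(-514, g, Mul(-1, J)), -1)
Mul(Add(-474815, 285738), Add(Function('V')(u, -291), 464828)) = Mul(Add(-474815, 285738), Add(Pow(Add(-514, -338, Mul(-1, -291)), -1), 464828)) = Mul(-189077, Add(Pow(Add(-514, -338, 291), -1), 464828)) = Mul(-189077, Add(Pow(-561, -1), 464828)) = Mul(-189077, Add(Rational(-1, 561), 464828)) = Mul(-189077, Rational(260768507, 561)) = Rational(-49305326998039, 561)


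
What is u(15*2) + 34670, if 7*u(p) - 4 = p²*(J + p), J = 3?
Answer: 272394/7 ≈ 38913.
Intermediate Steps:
u(p) = 4/7 + p²*(3 + p)/7 (u(p) = 4/7 + (p²*(3 + p))/7 = 4/7 + p²*(3 + p)/7)
u(15*2) + 34670 = (4/7 + (15*2)³/7 + 3*(15*2)²/7) + 34670 = (4/7 + (⅐)*30³ + (3/7)*30²) + 34670 = (4/7 + (⅐)*27000 + (3/7)*900) + 34670 = (4/7 + 27000/7 + 2700/7) + 34670 = 29704/7 + 34670 = 272394/7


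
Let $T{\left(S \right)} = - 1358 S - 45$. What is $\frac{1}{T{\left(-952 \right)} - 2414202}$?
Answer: $- \frac{1}{1121431} \approx -8.9172 \cdot 10^{-7}$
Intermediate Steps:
$T{\left(S \right)} = -45 - 1358 S$
$\frac{1}{T{\left(-952 \right)} - 2414202} = \frac{1}{\left(-45 - -1292816\right) - 2414202} = \frac{1}{\left(-45 + 1292816\right) - 2414202} = \frac{1}{1292771 - 2414202} = \frac{1}{-1121431} = - \frac{1}{1121431}$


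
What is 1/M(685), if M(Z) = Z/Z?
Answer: 1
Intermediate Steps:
M(Z) = 1
1/M(685) = 1/1 = 1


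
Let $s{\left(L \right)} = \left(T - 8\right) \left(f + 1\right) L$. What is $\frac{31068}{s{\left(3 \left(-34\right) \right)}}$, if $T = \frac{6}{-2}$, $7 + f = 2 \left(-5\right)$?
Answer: $- \frac{2589}{1496} \approx -1.7306$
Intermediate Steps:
$f = -17$ ($f = -7 + 2 \left(-5\right) = -7 - 10 = -17$)
$T = -3$ ($T = 6 \left(- \frac{1}{2}\right) = -3$)
$s{\left(L \right)} = 176 L$ ($s{\left(L \right)} = \left(-3 - 8\right) \left(-17 + 1\right) L = - 11 \left(- 16 L\right) = 176 L$)
$\frac{31068}{s{\left(3 \left(-34\right) \right)}} = \frac{31068}{176 \cdot 3 \left(-34\right)} = \frac{31068}{176 \left(-102\right)} = \frac{31068}{-17952} = 31068 \left(- \frac{1}{17952}\right) = - \frac{2589}{1496}$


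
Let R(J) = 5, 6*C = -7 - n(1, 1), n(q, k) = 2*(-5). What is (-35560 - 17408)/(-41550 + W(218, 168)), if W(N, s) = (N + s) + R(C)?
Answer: 52968/41159 ≈ 1.2869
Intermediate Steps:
n(q, k) = -10
C = ½ (C = (-7 - 1*(-10))/6 = (-7 + 10)/6 = (⅙)*3 = ½ ≈ 0.50000)
W(N, s) = 5 + N + s (W(N, s) = (N + s) + 5 = 5 + N + s)
(-35560 - 17408)/(-41550 + W(218, 168)) = (-35560 - 17408)/(-41550 + (5 + 218 + 168)) = -52968/(-41550 + 391) = -52968/(-41159) = -52968*(-1/41159) = 52968/41159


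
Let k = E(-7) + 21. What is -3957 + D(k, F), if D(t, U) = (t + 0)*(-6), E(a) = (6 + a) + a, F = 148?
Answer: -4035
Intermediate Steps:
E(a) = 6 + 2*a
k = 13 (k = (6 + 2*(-7)) + 21 = (6 - 14) + 21 = -8 + 21 = 13)
D(t, U) = -6*t (D(t, U) = t*(-6) = -6*t)
-3957 + D(k, F) = -3957 - 6*13 = -3957 - 78 = -4035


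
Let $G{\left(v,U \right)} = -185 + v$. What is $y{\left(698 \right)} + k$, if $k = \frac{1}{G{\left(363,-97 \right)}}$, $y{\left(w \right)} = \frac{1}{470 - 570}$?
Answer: $- \frac{39}{8900} \approx -0.004382$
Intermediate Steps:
$y{\left(w \right)} = - \frac{1}{100}$ ($y{\left(w \right)} = \frac{1}{-100} = - \frac{1}{100}$)
$k = \frac{1}{178}$ ($k = \frac{1}{-185 + 363} = \frac{1}{178} \approx 0.005618$)
$y{\left(698 \right)} + k = - \frac{1}{100} + \frac{1}{178} = - \frac{39}{8900}$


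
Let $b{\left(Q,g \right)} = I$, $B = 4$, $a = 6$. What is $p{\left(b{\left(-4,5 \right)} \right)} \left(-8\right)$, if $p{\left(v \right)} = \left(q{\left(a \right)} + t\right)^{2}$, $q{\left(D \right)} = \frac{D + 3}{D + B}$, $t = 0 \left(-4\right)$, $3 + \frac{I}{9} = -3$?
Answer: $- \frac{162}{25} \approx -6.48$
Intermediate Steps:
$I = -54$ ($I = -27 + 9 \left(-3\right) = -27 - 27 = -54$)
$b{\left(Q,g \right)} = -54$
$t = 0$
$q{\left(D \right)} = \frac{3 + D}{4 + D}$ ($q{\left(D \right)} = \frac{D + 3}{D + 4} = \frac{3 + D}{4 + D}$)
$p{\left(v \right)} = \frac{81}{100}$ ($p{\left(v \right)} = \left(\frac{3 + 6}{4 + 6} + 0\right)^{2} = \left(\frac{1}{10} \cdot 9 + 0\right)^{2} = \left(\frac{9}{10} + 0\right)^{2} = \left(\frac{9}{10}\right)^{2} = \frac{81}{100}$)
$p{\left(b{\left(-4,5 \right)} \right)} \left(-8\right) = \frac{81}{100} \left(-8\right) = - \frac{162}{25}$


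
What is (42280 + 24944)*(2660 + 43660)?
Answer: 3113815680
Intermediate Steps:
(42280 + 24944)*(2660 + 43660) = 67224*46320 = 3113815680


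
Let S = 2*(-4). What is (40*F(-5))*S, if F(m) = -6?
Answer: 1920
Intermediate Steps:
S = -8
(40*F(-5))*S = (40*(-6))*(-8) = -240*(-8) = 1920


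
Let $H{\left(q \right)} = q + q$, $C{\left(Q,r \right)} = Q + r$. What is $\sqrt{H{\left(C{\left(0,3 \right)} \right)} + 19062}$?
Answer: $2 \sqrt{4767} \approx 138.09$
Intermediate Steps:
$H{\left(q \right)} = 2 q$
$\sqrt{H{\left(C{\left(0,3 \right)} \right)} + 19062} = \sqrt{2 \left(0 + 3\right) + 19062} = \sqrt{2 \cdot 3 + 19062} = \sqrt{6 + 19062} = \sqrt{19068} = 2 \sqrt{4767}$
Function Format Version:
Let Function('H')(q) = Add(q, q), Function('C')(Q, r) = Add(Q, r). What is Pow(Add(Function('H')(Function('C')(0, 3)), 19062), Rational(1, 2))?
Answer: Mul(2, Pow(4767, Rational(1, 2))) ≈ 138.09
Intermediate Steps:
Function('H')(q) = Mul(2, q)
Pow(Add(Function('H')(Function('C')(0, 3)), 19062), Rational(1, 2)) = Pow(Add(Mul(2, Add(0, 3)), 19062), Rational(1, 2)) = Pow(Add(Mul(2, 3), 19062), Rational(1, 2)) = Pow(Add(6, 19062), Rational(1, 2)) = Pow(19068, Rational(1, 2)) = Mul(2, Pow(4767, Rational(1, 2)))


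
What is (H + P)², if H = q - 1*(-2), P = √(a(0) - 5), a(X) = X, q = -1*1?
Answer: (1 + I*√5)² ≈ -4.0 + 4.4721*I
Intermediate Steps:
q = -1
P = I*√5 (P = √(0 - 5) = √(-5) = I*√5 ≈ 2.2361*I)
H = 1 (H = -1 - 1*(-2) = -1 + 2 = 1)
(H + P)² = (1 + I*√5)²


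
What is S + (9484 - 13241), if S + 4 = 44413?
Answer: 40652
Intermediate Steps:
S = 44409 (S = -4 + 44413 = 44409)
S + (9484 - 13241) = 44409 + (9484 - 13241) = 44409 - 3757 = 40652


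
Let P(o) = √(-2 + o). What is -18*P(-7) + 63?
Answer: 63 - 54*I ≈ 63.0 - 54.0*I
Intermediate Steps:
-18*P(-7) + 63 = -18*√(-2 - 7) + 63 = -54*I + 63 = 63 - 54*I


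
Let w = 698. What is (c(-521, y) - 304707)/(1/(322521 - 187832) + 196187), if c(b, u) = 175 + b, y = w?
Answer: -41087283517/26424230844 ≈ -1.5549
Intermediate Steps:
y = 698
(c(-521, y) - 304707)/(1/(322521 - 187832) + 196187) = ((175 - 521) - 304707)/(1/(322521 - 187832) + 196187) = (-346 - 304707)/(1/134689 + 196187) = -305053/(1/134689 + 196187) = -305053/26424230844/134689 = -305053*134689/26424230844 = -41087283517/26424230844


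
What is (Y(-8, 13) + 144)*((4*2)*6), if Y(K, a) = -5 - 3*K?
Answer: 7824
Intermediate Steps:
Y(K, a) = -5 - 3*K
(Y(-8, 13) + 144)*((4*2)*6) = ((-5 - 3*(-8)) + 144)*((4*2)*6) = ((-5 + 24) + 144)*(8*6) = (19 + 144)*48 = 163*48 = 7824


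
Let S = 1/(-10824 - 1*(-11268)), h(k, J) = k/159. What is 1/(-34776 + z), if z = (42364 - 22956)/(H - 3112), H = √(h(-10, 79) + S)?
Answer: -330281524960843/11487930114029378248 + 1213*I*√8395041/8615947585522033686 ≈ -2.875e-5 + 4.0791e-13*I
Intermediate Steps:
h(k, J) = k/159 (h(k, J) = k*(1/159) = k/159)
S = 1/444 (S = 1/(-10824 + 11268) = 1/444 ≈ 0.0022523)
H = I*√8395041/11766 (H = √((1/159)*(-10) + 1/444) = √(-10/159 + 1/444) = √(-1427/23532) = I*√8395041/11766 ≈ 0.24625*I)
z = 19408/(-3112 + I*√8395041/11766) (z = (42364 - 22956)/(I*√8395041/11766 - 3112) = 19408/(-3112 + I*√8395041/11766) ≈ -6.2365 - 0.0004935*I)
1/(-34776 + z) = 1/(-34776 + (-1421278582272/227896690835 - 38816*I*√8395041/227896690835)) = 1/(-7926756599060232/227896690835 - 38816*I*√8395041/227896690835)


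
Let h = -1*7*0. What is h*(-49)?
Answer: 0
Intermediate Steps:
h = 0 (h = -7*0 = 0)
h*(-49) = 0*(-49) = 0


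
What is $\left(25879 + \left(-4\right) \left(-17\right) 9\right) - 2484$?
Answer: $24007$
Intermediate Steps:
$\left(25879 + \left(-4\right) \left(-17\right) 9\right) - 2484 = \left(25879 + 68 \cdot 9\right) - 2484 = \left(25879 + 612\right) - 2484 = 26491 - 2484 = 24007$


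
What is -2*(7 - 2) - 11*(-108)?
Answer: 1178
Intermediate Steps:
-2*(7 - 2) - 11*(-108) = -2*5 + 1188 = -10 + 1188 = 1178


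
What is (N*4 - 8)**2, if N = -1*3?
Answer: 400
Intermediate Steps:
N = -3
(N*4 - 8)**2 = (-3*4 - 8)**2 = (-12 - 8)**2 = (-20)**2 = 400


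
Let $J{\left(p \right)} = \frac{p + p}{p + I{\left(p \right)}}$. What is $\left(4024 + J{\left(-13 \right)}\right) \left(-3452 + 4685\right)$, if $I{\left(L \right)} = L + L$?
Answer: $4962414$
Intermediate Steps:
$I{\left(L \right)} = 2 L$
$J{\left(p \right)} = \frac{2}{3}$ ($J{\left(p \right)} = \frac{p + p}{p + 2 p} = \frac{2 p}{3 p} = 2 p \frac{1}{3 p} = \frac{2}{3}$)
$\left(4024 + J{\left(-13 \right)}\right) \left(-3452 + 4685\right) = \left(4024 + \frac{2}{3}\right) \left(-3452 + 4685\right) = \frac{12074}{3} \cdot 1233 = 4962414$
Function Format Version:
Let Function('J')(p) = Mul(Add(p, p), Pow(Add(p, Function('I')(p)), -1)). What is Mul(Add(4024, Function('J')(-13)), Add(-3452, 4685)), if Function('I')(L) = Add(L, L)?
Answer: 4962414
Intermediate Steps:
Function('I')(L) = Mul(2, L)
Function('J')(p) = Rational(2, 3) (Function('J')(p) = Mul(Add(p, p), Pow(Add(p, Mul(2, p)), -1)) = Mul(Mul(2, p), Pow(Mul(3, p), -1)) = Mul(Mul(2, p), Mul(Rational(1, 3), Pow(p, -1))) = Rational(2, 3))
Mul(Add(4024, Function('J')(-13)), Add(-3452, 4685)) = Mul(Add(4024, Rational(2, 3)), Add(-3452, 4685)) = Mul(Rational(12074, 3), 1233) = 4962414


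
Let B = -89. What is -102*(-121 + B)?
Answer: 21420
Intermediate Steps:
-102*(-121 + B) = -102*(-121 - 89) = -102*(-210) = 21420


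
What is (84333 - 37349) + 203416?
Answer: 250400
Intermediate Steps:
(84333 - 37349) + 203416 = 46984 + 203416 = 250400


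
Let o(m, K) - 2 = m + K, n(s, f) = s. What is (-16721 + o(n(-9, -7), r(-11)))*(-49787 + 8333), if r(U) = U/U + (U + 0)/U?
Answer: 693359604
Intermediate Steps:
r(U) = 2 (r(U) = 1 + U/U = 1 + 1 = 2)
o(m, K) = 2 + K + m (o(m, K) = 2 + (m + K) = 2 + (K + m) = 2 + K + m)
(-16721 + o(n(-9, -7), r(-11)))*(-49787 + 8333) = (-16721 + (2 + 2 - 9))*(-49787 + 8333) = (-16721 - 5)*(-41454) = -16726*(-41454) = 693359604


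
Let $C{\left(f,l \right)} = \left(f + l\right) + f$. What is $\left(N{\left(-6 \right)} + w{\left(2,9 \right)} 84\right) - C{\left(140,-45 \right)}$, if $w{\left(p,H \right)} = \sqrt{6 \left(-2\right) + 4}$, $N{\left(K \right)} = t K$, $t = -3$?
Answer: $-217 + 168 i \sqrt{2} \approx -217.0 + 237.59 i$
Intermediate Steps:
$C{\left(f,l \right)} = l + 2 f$
$N{\left(K \right)} = - 3 K$
$w{\left(p,H \right)} = 2 i \sqrt{2}$ ($w{\left(p,H \right)} = \sqrt{-12 + 4} = \sqrt{-8} = 2 i \sqrt{2}$)
$\left(N{\left(-6 \right)} + w{\left(2,9 \right)} 84\right) - C{\left(140,-45 \right)} = \left(\left(-3\right) \left(-6\right) + 2 i \sqrt{2} \cdot 84\right) - \left(-45 + 2 \cdot 140\right) = \left(18 + 168 i \sqrt{2}\right) - \left(-45 + 280\right) = \left(18 + 168 i \sqrt{2}\right) - 235 = -217 + 168 i \sqrt{2}$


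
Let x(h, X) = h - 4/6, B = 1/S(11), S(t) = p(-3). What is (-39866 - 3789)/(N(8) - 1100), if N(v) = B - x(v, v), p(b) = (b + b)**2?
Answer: 1571580/39863 ≈ 39.424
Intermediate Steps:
p(b) = 4*b**2 (p(b) = (2*b)**2 = 4*b**2)
S(t) = 36 (S(t) = 4*(-3)**2 = 4*9 = 36)
B = 1/36 ≈ 0.027778
x(h, X) = -2/3 + h (x(h, X) = h - 4*1/6 = h - 2/3 = -2/3 + h)
N(v) = 25/36 - v (N(v) = 1/36 - (-2/3 + v) = 1/36 + (2/3 - v) = 25/36 - v)
(-39866 - 3789)/(N(8) - 1100) = (-39866 - 3789)/((25/36 - 1*8) - 1100) = -43655/((25/36 - 8) - 1100) = -43655/(-263/36 - 1100) = -43655/(-39863/36) = -43655*(-36/39863) = 1571580/39863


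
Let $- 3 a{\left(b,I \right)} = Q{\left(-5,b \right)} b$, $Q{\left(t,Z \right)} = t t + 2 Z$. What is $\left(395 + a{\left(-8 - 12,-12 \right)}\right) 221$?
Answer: $65195$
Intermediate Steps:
$Q{\left(t,Z \right)} = t^{2} + 2 Z$
$a{\left(b,I \right)} = - \frac{b \left(25 + 2 b\right)}{3}$ ($a{\left(b,I \right)} = - \frac{\left(\left(-5\right)^{2} + 2 b\right) b}{3} = - \frac{\left(25 + 2 b\right) b}{3} = - \frac{b \left(25 + 2 b\right)}{3}$)
$\left(395 + a{\left(-8 - 12,-12 \right)}\right) 221 = \left(395 - \frac{\left(-8 - 12\right) \left(25 + 2 \left(-8 - 12\right)\right)}{3}\right) 221 = \left(395 - - \frac{20 \left(25 + 2 \left(-20\right)\right)}{3}\right) 221 = \left(395 - - \frac{20 \left(25 - 40\right)}{3}\right) 221 = \left(395 - \left(- \frac{20}{3}\right) \left(-15\right)\right) 221 = \left(395 - 100\right) 221 = 295 \cdot 221 = 65195$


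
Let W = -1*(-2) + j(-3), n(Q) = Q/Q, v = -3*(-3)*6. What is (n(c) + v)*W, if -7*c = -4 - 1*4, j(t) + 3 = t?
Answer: -220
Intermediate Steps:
v = 54 (v = 9*6 = 54)
j(t) = -3 + t
c = 8/7 (c = -(-4 - 1*4)/7 = -(-4 - 4)/7 = -⅐*(-8) = 8/7 ≈ 1.1429)
n(Q) = 1
W = -4 (W = -1*(-2) + (-3 - 3) = 2 - 6 = -4)
(n(c) + v)*W = (1 + 54)*(-4) = 55*(-4) = -220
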